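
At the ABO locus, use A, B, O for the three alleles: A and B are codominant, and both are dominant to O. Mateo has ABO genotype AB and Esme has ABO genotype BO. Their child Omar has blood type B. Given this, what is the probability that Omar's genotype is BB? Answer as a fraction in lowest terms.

Cross AB × BO → 1/4 AB, 1/4 AO, 1/4 BB, 1/4 BO.
Type-B genotypes among offspring: BB (1/4), BO (1/4); total 1/2.
P(BB | type B) = (1/4) / (1/2) = 1/2.

1/2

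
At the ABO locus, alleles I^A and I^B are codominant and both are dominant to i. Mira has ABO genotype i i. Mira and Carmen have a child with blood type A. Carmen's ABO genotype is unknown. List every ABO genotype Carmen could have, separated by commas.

For each candidate genotype of Carmen, check whether crossing it with i i can produce every observed child phenotype.
  I^A I^A → possible child types {A} ✓
  I^A I^B → possible child types {A, B} ✓
  I^A i → possible child types {O, A} ✓
  I^B I^B → possible child types {B} ✗
  I^B i → possible child types {O, B} ✗
  i i → possible child types {O} ✗

I^A I^A, I^A I^B, I^A i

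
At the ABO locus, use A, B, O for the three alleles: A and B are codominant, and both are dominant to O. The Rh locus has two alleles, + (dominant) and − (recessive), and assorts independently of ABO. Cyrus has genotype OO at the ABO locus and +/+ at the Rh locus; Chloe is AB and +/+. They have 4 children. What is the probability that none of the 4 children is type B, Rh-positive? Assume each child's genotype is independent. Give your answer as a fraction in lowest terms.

1/16

ABO cross OO × AB → 1/2 A, 1/2 B.
Rh cross +/+ × +/+ → 1 Rh+; so P(type B, Rh-positive) = 1/2 × 1 = 1/2 per child.
P(not type B, Rh-positive) = 1/2 for one child; (1/2)^4 = 1/16.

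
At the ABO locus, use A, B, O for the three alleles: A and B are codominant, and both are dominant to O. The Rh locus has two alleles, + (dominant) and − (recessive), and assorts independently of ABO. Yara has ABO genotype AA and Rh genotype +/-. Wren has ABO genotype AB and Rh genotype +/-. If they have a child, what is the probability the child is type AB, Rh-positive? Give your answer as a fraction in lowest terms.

ABO cross AA × AB → offspring phenotypes: 1/2 A, 1/2 AB.
Rh cross +/- × +/- → 3/4 Rh+, 1/4 Rh-.
Independent loci: P(type AB, Rh-positive) = 1/2 × 3/4 = 3/8.

3/8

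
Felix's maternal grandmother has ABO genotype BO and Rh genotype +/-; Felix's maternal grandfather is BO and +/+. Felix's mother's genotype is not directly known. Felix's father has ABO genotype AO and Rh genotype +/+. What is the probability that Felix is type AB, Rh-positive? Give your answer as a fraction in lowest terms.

1/4

Felix's mother's ABO genotype from BO × BO: 1/4 BB, 1/2 BO, 1/4 OO.
Crossing each possibility with the father AO and summing P(type AB): 1/4·1/2 + 1/2·1/4 + 1/4·0 = 1/4.
Similarly for Rh via the mother's Rh distribution: P(Rh+) = 1.
Independent loci: 1/4 × 1 = 1/4.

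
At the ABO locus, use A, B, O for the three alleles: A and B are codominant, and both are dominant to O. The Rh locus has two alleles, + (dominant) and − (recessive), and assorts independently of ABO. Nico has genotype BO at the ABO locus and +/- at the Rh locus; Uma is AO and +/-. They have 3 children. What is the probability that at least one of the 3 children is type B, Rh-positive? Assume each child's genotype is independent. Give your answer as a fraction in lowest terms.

ABO cross BO × AO → 1/4 O, 1/4 A, 1/4 B, 1/4 AB.
Rh cross +/- × +/- → 3/4 Rh+, 1/4 Rh-; so P(type B, Rh-positive) = 1/4 × 3/4 = 3/16 per child.
P(none) = (13/16)^3 = 2197/4096; P(at least one) = 1 − 2197/4096 = 1899/4096.

1899/4096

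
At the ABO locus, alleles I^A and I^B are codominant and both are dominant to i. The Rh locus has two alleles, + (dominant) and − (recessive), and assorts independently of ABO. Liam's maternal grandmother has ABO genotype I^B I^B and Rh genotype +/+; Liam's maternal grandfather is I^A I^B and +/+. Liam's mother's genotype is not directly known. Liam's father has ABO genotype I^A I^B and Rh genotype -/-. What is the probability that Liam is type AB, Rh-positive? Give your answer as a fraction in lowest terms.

Liam's mother's ABO genotype from I^B I^B × I^A I^B: 1/2 I^A I^B, 1/2 I^B I^B.
Crossing each possibility with the father I^A I^B and summing P(type AB): 1/2·1/2 + 1/2·1/2 = 1/2.
Similarly for Rh via the mother's Rh distribution: P(Rh+) = 1.
Independent loci: 1/2 × 1 = 1/2.

1/2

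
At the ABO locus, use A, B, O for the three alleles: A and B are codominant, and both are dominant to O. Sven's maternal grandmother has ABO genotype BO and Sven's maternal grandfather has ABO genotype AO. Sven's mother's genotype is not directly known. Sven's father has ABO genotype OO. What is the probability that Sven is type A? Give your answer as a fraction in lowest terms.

1/4

Sven's mother's ABO genotype from BO × AO: 1/4 AB, 1/4 AO, 1/4 BO, 1/4 OO.
Crossing each possibility with the father OO and summing P(type A): 1/4·1/2 + 1/4·1/2 + 1/4·0 + 1/4·0 = 1/4.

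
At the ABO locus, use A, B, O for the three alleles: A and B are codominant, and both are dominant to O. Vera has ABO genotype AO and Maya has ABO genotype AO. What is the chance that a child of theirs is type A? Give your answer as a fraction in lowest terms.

3/4

ABO cross AO × AO → offspring phenotypes: 1/4 O, 3/4 A.
So P(type A) = 3/4.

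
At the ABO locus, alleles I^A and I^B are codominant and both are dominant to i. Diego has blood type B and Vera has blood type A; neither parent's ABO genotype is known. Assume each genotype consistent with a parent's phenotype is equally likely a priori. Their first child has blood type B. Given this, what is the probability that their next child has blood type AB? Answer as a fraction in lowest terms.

Possible genotypes: Diego ∈ {I^B I^B, I^B i}; Vera ∈ {I^A I^A, I^A i}.
Weight each parental genotype pair by prior × P(type-B child):
  I^B I^B × I^A i: posterior weight 2/3; P(next child type AB) = 1/2.
  I^B i × I^A i: posterior weight 1/3; P(next child type AB) = 1/4.
Weighted sum = 5/12.

5/12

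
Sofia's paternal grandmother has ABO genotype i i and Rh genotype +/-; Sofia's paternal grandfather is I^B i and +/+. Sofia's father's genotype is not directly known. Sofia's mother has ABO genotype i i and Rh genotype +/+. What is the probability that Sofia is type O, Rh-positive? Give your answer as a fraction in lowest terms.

Sofia's father's ABO genotype from i i × I^B i: 1/2 I^B i, 1/2 i i.
Crossing each possibility with the mother i i and summing P(type O): 1/2·1/2 + 1/2·1 = 3/4.
Similarly for Rh via the father's Rh distribution: P(Rh+) = 1.
Independent loci: 3/4 × 1 = 3/4.

3/4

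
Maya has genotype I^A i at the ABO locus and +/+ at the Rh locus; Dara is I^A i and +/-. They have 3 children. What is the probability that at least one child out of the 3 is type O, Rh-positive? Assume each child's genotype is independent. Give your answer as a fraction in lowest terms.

ABO cross I^A i × I^A i → 1/4 O, 3/4 A.
Rh cross +/+ × +/- → 1 Rh+; so P(type O, Rh-positive) = 1/4 × 1 = 1/4 per child.
P(none) = (3/4)^3 = 27/64; P(at least one) = 1 − 27/64 = 37/64.

37/64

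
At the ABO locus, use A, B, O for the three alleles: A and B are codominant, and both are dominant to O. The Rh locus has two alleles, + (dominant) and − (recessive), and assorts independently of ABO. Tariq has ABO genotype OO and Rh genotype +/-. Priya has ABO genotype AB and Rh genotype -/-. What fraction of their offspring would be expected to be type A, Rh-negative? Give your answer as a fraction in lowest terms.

1/4

ABO cross OO × AB → offspring phenotypes: 1/2 A, 1/2 B.
Rh cross +/- × -/- → 1/2 Rh+, 1/2 Rh-.
Independent loci: P(type A, Rh-negative) = 1/2 × 1/2 = 1/4.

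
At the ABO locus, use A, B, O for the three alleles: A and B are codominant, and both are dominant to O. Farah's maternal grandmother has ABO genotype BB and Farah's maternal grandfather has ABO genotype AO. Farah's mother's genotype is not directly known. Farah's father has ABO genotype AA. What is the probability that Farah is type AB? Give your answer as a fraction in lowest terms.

Farah's mother's ABO genotype from BB × AO: 1/2 AB, 1/2 BO.
Crossing each possibility with the father AA and summing P(type AB): 1/2·1/2 + 1/2·1/2 = 1/2.

1/2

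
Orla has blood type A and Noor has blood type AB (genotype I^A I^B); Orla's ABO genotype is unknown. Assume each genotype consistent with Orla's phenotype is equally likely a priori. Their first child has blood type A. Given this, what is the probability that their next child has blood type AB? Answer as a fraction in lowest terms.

3/8

Possible genotypes: Orla ∈ {I^A I^A, I^A i}; Noor ∈ {I^A I^B}.
Weight each parental genotype pair by prior × P(type-A child):
  I^A I^A × I^A I^B: posterior weight 1/2; P(next child type AB) = 1/2.
  I^A i × I^A I^B: posterior weight 1/2; P(next child type AB) = 1/4.
Weighted sum = 3/8.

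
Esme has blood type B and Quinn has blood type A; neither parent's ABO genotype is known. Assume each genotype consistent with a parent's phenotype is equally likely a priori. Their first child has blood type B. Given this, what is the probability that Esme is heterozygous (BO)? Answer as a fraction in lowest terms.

Possible genotypes: Esme ∈ {BB, BO}; Quinn ∈ {AA, AO}.
Weight each parental genotype pair by prior × P(type-B child):
  BB × AO: posterior weight 2/3.
  BO × AO: posterior weight 1/3.
Sum the posterior weight over pairs where Esme is BO: 1/3.

1/3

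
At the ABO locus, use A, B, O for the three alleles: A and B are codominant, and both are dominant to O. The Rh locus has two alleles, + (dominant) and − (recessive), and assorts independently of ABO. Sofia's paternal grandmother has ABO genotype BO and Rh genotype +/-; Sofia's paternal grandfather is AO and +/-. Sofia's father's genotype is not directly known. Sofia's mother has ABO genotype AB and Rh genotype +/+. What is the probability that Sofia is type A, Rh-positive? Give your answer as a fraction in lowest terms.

3/8

Sofia's father's ABO genotype from BO × AO: 1/4 AB, 1/4 AO, 1/4 BO, 1/4 OO.
Crossing each possibility with the mother AB and summing P(type A): 1/4·1/4 + 1/4·1/2 + 1/4·1/4 + 1/4·1/2 = 3/8.
Similarly for Rh via the father's Rh distribution: P(Rh+) = 1.
Independent loci: 3/8 × 1 = 3/8.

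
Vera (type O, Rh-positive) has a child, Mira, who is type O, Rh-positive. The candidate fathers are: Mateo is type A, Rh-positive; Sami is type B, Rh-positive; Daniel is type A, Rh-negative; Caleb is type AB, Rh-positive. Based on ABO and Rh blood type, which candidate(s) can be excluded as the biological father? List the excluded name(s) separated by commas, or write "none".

A candidate is excluded only if no genotype consistent with his phenotype could produce a type O, Rh-positive child with a type O, Rh-positive mother.
Caleb (type AB, Rh+): no genotype consistent with that phenotype can produce a type-O Rh+ child with a type-O mother.

Caleb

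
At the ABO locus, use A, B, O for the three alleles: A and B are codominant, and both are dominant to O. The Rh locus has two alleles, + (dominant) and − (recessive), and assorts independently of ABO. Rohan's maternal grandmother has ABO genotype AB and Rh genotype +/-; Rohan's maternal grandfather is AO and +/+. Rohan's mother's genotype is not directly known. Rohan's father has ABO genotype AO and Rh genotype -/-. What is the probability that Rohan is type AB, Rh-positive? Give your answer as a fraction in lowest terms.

Rohan's mother's ABO genotype from AB × AO: 1/4 AA, 1/4 AB, 1/4 AO, 1/4 BO.
Crossing each possibility with the father AO and summing P(type AB): 1/4·0 + 1/4·1/4 + 1/4·0 + 1/4·1/4 = 1/8.
Similarly for Rh via the mother's Rh distribution: P(Rh+) = 3/4.
Independent loci: 1/8 × 3/4 = 3/32.

3/32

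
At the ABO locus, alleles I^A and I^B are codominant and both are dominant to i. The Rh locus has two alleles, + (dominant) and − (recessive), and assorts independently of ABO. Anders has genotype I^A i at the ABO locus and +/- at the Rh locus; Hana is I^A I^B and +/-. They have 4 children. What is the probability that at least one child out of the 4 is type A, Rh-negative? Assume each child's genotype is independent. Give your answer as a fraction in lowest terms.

ABO cross I^A i × I^A I^B → 1/2 A, 1/4 B, 1/4 AB.
Rh cross +/- × +/- → 3/4 Rh+, 1/4 Rh-; so P(type A, Rh-negative) = 1/2 × 1/4 = 1/8 per child.
P(none) = (7/8)^4 = 2401/4096; P(at least one) = 1 − 2401/4096 = 1695/4096.

1695/4096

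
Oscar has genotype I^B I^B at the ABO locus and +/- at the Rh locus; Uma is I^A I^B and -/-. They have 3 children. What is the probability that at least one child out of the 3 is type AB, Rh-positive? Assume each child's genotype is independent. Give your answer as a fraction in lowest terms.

37/64

ABO cross I^B I^B × I^A I^B → 1/2 B, 1/2 AB.
Rh cross +/- × -/- → 1/2 Rh+, 1/2 Rh-; so P(type AB, Rh-positive) = 1/2 × 1/2 = 1/4 per child.
P(none) = (3/4)^3 = 27/64; P(at least one) = 1 − 27/64 = 37/64.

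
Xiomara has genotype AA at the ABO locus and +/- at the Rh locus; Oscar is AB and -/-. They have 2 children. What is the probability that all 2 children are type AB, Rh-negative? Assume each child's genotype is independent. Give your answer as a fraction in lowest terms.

1/16

ABO cross AA × AB → 1/2 A, 1/2 AB.
Rh cross +/- × -/- → 1/2 Rh+, 1/2 Rh-; so P(type AB, Rh-negative) = 1/2 × 1/2 = 1/4 per child.
All 2 independent: (1/4)^2 = 1/16.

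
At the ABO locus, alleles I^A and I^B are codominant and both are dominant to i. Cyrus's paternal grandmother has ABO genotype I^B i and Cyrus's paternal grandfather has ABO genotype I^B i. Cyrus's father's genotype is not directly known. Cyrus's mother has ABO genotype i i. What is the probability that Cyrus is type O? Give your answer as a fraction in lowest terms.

1/2

Cyrus's father's ABO genotype from I^B i × I^B i: 1/4 I^B I^B, 1/2 I^B i, 1/4 i i.
Crossing each possibility with the mother i i and summing P(type O): 1/4·0 + 1/2·1/2 + 1/4·1 = 1/2.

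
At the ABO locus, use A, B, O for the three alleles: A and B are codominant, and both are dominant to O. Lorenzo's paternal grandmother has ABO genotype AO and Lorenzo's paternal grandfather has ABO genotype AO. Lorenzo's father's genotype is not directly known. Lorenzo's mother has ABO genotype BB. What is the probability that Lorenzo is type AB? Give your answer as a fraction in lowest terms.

Lorenzo's father's ABO genotype from AO × AO: 1/4 AA, 1/2 AO, 1/4 OO.
Crossing each possibility with the mother BB and summing P(type AB): 1/4·1 + 1/2·1/2 + 1/4·0 = 1/2.

1/2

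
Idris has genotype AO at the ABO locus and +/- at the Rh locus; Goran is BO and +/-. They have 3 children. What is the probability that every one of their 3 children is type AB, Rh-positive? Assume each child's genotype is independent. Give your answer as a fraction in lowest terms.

ABO cross AO × BO → 1/4 O, 1/4 A, 1/4 B, 1/4 AB.
Rh cross +/- × +/- → 3/4 Rh+, 1/4 Rh-; so P(type AB, Rh-positive) = 1/4 × 3/4 = 3/16 per child.
All 3 independent: (3/16)^3 = 27/4096.

27/4096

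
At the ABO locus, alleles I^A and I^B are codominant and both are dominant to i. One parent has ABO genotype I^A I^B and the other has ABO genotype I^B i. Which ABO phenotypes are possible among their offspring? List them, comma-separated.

A, B, AB

Gametes from I^A I^B × I^B i give offspring ABO genotypes I^A I^B, I^A i, I^B I^B, I^B i, i.e. phenotypes A, B, AB.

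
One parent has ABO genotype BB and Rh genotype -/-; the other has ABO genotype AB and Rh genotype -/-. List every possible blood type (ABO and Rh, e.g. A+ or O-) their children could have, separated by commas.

Gametes from BB × AB give offspring ABO genotypes AB, BB, i.e. phenotypes B, AB.
Rh cross -/- × -/- → phenotypes Rh-.
Combining independently: B-, AB-.

B-, AB-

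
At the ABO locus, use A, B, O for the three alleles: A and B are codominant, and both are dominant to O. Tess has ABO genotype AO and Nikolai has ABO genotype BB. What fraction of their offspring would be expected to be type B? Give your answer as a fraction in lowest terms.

ABO cross AO × BB → offspring phenotypes: 1/2 B, 1/2 AB.
So P(type B) = 1/2.

1/2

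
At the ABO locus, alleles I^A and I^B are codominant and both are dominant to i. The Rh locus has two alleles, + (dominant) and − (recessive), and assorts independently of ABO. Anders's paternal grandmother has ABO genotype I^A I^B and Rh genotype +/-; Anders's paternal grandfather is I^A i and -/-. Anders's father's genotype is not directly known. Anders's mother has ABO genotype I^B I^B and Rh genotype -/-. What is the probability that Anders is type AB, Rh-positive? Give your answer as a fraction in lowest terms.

1/8

Anders's father's ABO genotype from I^A I^B × I^A i: 1/4 I^A I^A, 1/4 I^A I^B, 1/4 I^A i, 1/4 I^B i.
Crossing each possibility with the mother I^B I^B and summing P(type AB): 1/4·1 + 1/4·1/2 + 1/4·1/2 + 1/4·0 = 1/2.
Similarly for Rh via the father's Rh distribution: P(Rh+) = 1/4.
Independent loci: 1/2 × 1/4 = 1/8.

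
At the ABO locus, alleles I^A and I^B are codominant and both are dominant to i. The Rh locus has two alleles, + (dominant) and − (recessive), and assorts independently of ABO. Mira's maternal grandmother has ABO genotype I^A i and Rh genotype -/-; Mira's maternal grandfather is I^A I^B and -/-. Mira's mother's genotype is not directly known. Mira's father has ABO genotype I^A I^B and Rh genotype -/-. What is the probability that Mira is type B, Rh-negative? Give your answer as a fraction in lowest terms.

1/4

Mira's mother's ABO genotype from I^A i × I^A I^B: 1/4 I^A I^A, 1/4 I^A I^B, 1/4 I^A i, 1/4 I^B i.
Crossing each possibility with the father I^A I^B and summing P(type B): 1/4·0 + 1/4·1/4 + 1/4·1/4 + 1/4·1/2 = 1/4.
Similarly for Rh via the mother's Rh distribution: P(Rh-) = 1.
Independent loci: 1/4 × 1 = 1/4.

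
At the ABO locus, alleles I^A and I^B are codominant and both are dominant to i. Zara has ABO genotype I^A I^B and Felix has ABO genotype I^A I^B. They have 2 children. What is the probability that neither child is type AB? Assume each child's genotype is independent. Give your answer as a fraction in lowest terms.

1/4

ABO cross I^A I^B × I^A I^B → 1/4 A, 1/4 B, 1/2 AB.
So P(type AB) = 1/2 per child.
P(not type AB) = 1/2 for one child; (1/2)^2 = 1/4.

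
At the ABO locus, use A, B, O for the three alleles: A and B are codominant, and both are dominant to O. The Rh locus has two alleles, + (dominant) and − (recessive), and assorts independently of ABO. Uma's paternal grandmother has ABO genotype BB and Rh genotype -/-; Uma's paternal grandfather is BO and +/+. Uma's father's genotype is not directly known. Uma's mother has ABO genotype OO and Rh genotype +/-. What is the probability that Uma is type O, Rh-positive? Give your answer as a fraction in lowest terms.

Uma's father's ABO genotype from BB × BO: 1/2 BB, 1/2 BO.
Crossing each possibility with the mother OO and summing P(type O): 1/2·0 + 1/2·1/2 = 1/4.
Similarly for Rh via the father's Rh distribution: P(Rh+) = 3/4.
Independent loci: 1/4 × 3/4 = 3/16.

3/16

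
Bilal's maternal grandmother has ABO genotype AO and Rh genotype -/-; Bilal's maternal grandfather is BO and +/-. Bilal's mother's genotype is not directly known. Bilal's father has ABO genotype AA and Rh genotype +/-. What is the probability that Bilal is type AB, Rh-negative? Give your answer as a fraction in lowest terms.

Bilal's mother's ABO genotype from AO × BO: 1/4 AB, 1/4 AO, 1/4 BO, 1/4 OO.
Crossing each possibility with the father AA and summing P(type AB): 1/4·1/2 + 1/4·0 + 1/4·1/2 + 1/4·0 = 1/4.
Similarly for Rh via the mother's Rh distribution: P(Rh-) = 3/8.
Independent loci: 1/4 × 3/8 = 3/32.

3/32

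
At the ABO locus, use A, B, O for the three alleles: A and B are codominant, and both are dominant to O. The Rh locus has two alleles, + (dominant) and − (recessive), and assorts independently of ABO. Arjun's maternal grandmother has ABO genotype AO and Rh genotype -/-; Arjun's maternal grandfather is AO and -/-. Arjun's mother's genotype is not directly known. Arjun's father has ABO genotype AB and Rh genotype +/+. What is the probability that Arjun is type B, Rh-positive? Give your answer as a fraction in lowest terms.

Arjun's mother's ABO genotype from AO × AO: 1/4 AA, 1/2 AO, 1/4 OO.
Crossing each possibility with the father AB and summing P(type B): 1/4·0 + 1/2·1/4 + 1/4·1/2 = 1/4.
Similarly for Rh via the mother's Rh distribution: P(Rh+) = 1.
Independent loci: 1/4 × 1 = 1/4.

1/4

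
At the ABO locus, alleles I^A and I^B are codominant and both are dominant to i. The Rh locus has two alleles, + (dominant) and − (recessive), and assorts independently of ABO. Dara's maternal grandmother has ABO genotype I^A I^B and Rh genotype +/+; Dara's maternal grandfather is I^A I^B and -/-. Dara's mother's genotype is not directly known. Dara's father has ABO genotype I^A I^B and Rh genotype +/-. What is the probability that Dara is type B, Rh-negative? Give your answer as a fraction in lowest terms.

Dara's mother's ABO genotype from I^A I^B × I^A I^B: 1/4 I^A I^A, 1/2 I^A I^B, 1/4 I^B I^B.
Crossing each possibility with the father I^A I^B and summing P(type B): 1/4·0 + 1/2·1/4 + 1/4·1/2 = 1/4.
Similarly for Rh via the mother's Rh distribution: P(Rh-) = 1/4.
Independent loci: 1/4 × 1/4 = 1/16.

1/16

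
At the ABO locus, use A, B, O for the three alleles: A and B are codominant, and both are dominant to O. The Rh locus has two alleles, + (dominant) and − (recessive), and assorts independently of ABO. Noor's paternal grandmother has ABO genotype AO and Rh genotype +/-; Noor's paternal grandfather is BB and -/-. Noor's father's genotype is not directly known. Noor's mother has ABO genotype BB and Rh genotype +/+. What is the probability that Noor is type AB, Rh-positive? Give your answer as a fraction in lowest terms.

Noor's father's ABO genotype from AO × BB: 1/2 AB, 1/2 BO.
Crossing each possibility with the mother BB and summing P(type AB): 1/2·1/2 + 1/2·0 = 1/4.
Similarly for Rh via the father's Rh distribution: P(Rh+) = 1.
Independent loci: 1/4 × 1 = 1/4.

1/4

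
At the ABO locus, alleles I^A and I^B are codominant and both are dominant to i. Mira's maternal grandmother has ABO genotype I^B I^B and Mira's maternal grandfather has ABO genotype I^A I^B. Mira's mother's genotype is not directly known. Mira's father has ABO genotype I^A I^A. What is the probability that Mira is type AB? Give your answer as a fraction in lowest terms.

3/4

Mira's mother's ABO genotype from I^B I^B × I^A I^B: 1/2 I^A I^B, 1/2 I^B I^B.
Crossing each possibility with the father I^A I^A and summing P(type AB): 1/2·1/2 + 1/2·1 = 3/4.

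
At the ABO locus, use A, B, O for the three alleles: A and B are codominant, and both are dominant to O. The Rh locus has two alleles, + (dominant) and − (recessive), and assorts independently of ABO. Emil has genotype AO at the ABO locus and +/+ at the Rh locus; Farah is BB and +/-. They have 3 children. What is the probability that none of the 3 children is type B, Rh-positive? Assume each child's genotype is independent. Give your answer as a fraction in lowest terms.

ABO cross AO × BB → 1/2 B, 1/2 AB.
Rh cross +/+ × +/- → 1 Rh+; so P(type B, Rh-positive) = 1/2 × 1 = 1/2 per child.
P(not type B, Rh-positive) = 1/2 for one child; (1/2)^3 = 1/8.

1/8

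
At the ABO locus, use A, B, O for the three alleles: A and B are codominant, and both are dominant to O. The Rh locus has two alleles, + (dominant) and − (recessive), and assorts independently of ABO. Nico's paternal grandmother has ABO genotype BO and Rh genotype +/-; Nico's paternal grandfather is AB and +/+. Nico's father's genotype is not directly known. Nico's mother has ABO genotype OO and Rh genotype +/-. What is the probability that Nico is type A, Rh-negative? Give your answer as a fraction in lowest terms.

Nico's father's ABO genotype from BO × AB: 1/4 AB, 1/4 AO, 1/4 BB, 1/4 BO.
Crossing each possibility with the mother OO and summing P(type A): 1/4·1/2 + 1/4·1/2 + 1/4·0 + 1/4·0 = 1/4.
Similarly for Rh via the father's Rh distribution: P(Rh-) = 1/8.
Independent loci: 1/4 × 1/8 = 1/32.

1/32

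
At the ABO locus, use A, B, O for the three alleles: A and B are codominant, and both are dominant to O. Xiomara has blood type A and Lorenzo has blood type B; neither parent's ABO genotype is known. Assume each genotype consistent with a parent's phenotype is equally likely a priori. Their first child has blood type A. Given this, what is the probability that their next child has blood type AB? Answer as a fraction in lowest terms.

5/12

Possible genotypes: Xiomara ∈ {AA, AO}; Lorenzo ∈ {BB, BO}.
Weight each parental genotype pair by prior × P(type-A child):
  AA × BO: posterior weight 2/3; P(next child type AB) = 1/2.
  AO × BO: posterior weight 1/3; P(next child type AB) = 1/4.
Weighted sum = 5/12.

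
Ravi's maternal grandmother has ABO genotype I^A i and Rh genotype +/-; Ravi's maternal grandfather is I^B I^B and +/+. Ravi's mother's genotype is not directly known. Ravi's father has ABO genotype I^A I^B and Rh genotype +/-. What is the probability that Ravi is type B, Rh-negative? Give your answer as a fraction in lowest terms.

3/64

Ravi's mother's ABO genotype from I^A i × I^B I^B: 1/2 I^A I^B, 1/2 I^B i.
Crossing each possibility with the father I^A I^B and summing P(type B): 1/2·1/4 + 1/2·1/2 = 3/8.
Similarly for Rh via the mother's Rh distribution: P(Rh-) = 1/8.
Independent loci: 3/8 × 1/8 = 3/64.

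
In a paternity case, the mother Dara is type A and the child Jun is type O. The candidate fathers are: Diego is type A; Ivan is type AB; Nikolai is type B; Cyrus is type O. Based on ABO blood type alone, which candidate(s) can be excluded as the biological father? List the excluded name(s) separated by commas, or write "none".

Ivan

A candidate is excluded only if no genotype consistent with his phenotype could produce a type O child with a type A mother.
Ivan (type AB): no genotype consistent with that phenotype can produce a type-O child with a type-A mother.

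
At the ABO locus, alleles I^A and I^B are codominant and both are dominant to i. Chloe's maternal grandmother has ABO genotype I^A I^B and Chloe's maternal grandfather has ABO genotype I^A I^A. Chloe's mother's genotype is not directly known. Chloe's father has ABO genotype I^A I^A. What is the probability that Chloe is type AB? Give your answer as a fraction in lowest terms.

1/4

Chloe's mother's ABO genotype from I^A I^B × I^A I^A: 1/2 I^A I^A, 1/2 I^A I^B.
Crossing each possibility with the father I^A I^A and summing P(type AB): 1/2·0 + 1/2·1/2 = 1/4.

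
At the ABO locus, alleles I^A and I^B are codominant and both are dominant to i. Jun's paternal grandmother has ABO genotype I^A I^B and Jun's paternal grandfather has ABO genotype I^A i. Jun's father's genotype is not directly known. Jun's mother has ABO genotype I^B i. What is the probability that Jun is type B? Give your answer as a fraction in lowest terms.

3/8

Jun's father's ABO genotype from I^A I^B × I^A i: 1/4 I^A I^A, 1/4 I^A I^B, 1/4 I^A i, 1/4 I^B i.
Crossing each possibility with the mother I^B i and summing P(type B): 1/4·0 + 1/4·1/2 + 1/4·1/4 + 1/4·3/4 = 3/8.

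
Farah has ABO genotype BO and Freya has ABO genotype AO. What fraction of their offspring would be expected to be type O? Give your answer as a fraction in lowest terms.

1/4

ABO cross BO × AO → offspring phenotypes: 1/4 O, 1/4 A, 1/4 B, 1/4 AB.
So P(type O) = 1/4.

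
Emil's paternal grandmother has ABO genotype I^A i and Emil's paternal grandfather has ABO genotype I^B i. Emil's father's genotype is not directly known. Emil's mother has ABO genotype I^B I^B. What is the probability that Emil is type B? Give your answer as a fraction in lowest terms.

Emil's father's ABO genotype from I^A i × I^B i: 1/4 I^A I^B, 1/4 I^A i, 1/4 I^B i, 1/4 i i.
Crossing each possibility with the mother I^B I^B and summing P(type B): 1/4·1/2 + 1/4·1/2 + 1/4·1 + 1/4·1 = 3/4.

3/4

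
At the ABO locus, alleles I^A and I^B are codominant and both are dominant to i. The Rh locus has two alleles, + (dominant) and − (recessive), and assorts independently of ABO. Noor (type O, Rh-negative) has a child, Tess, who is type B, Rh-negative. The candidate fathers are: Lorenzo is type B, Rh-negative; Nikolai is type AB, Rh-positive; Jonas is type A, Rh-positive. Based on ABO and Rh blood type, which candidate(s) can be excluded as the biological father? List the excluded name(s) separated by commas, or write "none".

A candidate is excluded only if no genotype consistent with his phenotype could produce a type B, Rh-negative child with a type O, Rh-negative mother.
Jonas (type A, Rh+): no genotype consistent with that phenotype can produce a type-B Rh- child with a type-O mother.

Jonas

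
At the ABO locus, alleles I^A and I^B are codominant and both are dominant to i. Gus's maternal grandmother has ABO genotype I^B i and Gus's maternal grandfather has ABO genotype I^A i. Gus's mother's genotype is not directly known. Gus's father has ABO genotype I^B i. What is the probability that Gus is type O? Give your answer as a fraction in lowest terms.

1/4

Gus's mother's ABO genotype from I^B i × I^A i: 1/4 I^A I^B, 1/4 I^A i, 1/4 I^B i, 1/4 i i.
Crossing each possibility with the father I^B i and summing P(type O): 1/4·0 + 1/4·1/4 + 1/4·1/4 + 1/4·1/2 = 1/4.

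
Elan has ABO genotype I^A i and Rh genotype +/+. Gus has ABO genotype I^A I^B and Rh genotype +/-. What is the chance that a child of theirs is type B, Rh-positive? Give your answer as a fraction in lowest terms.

ABO cross I^A i × I^A I^B → offspring phenotypes: 1/2 A, 1/4 B, 1/4 AB.
Rh cross +/+ × +/- → 1 Rh+.
Independent loci: P(type B, Rh-positive) = 1/4 × 1 = 1/4.

1/4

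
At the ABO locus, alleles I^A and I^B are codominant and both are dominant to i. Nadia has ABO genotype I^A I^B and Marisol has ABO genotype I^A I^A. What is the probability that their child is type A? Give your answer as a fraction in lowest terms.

ABO cross I^A I^B × I^A I^A → offspring phenotypes: 1/2 A, 1/2 AB.
So P(type A) = 1/2.

1/2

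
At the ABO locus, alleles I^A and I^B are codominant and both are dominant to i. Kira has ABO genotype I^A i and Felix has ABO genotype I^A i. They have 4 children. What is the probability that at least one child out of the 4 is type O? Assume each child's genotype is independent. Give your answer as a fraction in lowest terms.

175/256

ABO cross I^A i × I^A i → 1/4 O, 3/4 A.
So P(type O) = 1/4 per child.
P(none) = (3/4)^4 = 81/256; P(at least one) = 1 − 81/256 = 175/256.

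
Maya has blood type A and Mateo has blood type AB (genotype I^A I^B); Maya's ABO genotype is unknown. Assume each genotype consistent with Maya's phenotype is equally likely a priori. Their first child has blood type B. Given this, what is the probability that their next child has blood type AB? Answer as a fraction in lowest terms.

Possible genotypes: Maya ∈ {I^A I^A, I^A i}; Mateo ∈ {I^A I^B}.
Weight each parental genotype pair by prior × P(type-B child):
  I^A i × I^A I^B: posterior weight 1; P(next child type AB) = 1/4.
Weighted sum = 1/4.

1/4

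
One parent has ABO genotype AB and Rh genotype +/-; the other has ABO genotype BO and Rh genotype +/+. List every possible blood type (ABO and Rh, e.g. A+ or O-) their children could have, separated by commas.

Gametes from AB × BO give offspring ABO genotypes AB, AO, BB, BO, i.e. phenotypes A, B, AB.
Rh cross +/- × +/+ → phenotypes Rh+.
Combining independently: A+, B+, AB+.

A+, B+, AB+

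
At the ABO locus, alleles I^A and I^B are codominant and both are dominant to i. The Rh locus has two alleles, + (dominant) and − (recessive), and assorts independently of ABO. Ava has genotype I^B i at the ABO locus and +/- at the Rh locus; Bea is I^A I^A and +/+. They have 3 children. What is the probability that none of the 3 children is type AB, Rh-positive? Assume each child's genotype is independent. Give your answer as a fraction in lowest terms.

1/8

ABO cross I^B i × I^A I^A → 1/2 A, 1/2 AB.
Rh cross +/- × +/+ → 1 Rh+; so P(type AB, Rh-positive) = 1/2 × 1 = 1/2 per child.
P(not type AB, Rh-positive) = 1/2 for one child; (1/2)^3 = 1/8.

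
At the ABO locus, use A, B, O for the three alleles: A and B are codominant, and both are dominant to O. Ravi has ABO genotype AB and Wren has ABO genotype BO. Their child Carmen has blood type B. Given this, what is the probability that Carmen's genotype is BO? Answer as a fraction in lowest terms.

1/2

Cross AB × BO → 1/4 AB, 1/4 AO, 1/4 BB, 1/4 BO.
Type-B genotypes among offspring: BB (1/4), BO (1/4); total 1/2.
P(BO | type B) = (1/4) / (1/2) = 1/2.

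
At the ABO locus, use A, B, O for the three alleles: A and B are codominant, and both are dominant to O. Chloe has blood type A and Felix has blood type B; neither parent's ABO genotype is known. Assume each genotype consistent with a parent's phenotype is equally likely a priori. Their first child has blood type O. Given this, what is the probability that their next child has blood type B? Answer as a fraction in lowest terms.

Possible genotypes: Chloe ∈ {AA, AO}; Felix ∈ {BB, BO}.
Weight each parental genotype pair by prior × P(type-O child):
  AO × BO: posterior weight 1; P(next child type B) = 1/4.
Weighted sum = 1/4.

1/4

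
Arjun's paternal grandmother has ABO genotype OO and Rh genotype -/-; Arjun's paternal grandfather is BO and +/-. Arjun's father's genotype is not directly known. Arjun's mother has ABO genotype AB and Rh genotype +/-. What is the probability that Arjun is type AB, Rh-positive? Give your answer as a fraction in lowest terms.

5/64

Arjun's father's ABO genotype from OO × BO: 1/2 BO, 1/2 OO.
Crossing each possibility with the mother AB and summing P(type AB): 1/2·1/4 + 1/2·0 = 1/8.
Similarly for Rh via the father's Rh distribution: P(Rh+) = 5/8.
Independent loci: 1/8 × 5/8 = 5/64.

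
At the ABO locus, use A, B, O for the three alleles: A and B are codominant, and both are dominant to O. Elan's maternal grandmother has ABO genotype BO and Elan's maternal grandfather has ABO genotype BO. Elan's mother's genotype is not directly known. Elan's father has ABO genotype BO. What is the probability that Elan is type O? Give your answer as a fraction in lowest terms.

Elan's mother's ABO genotype from BO × BO: 1/4 BB, 1/2 BO, 1/4 OO.
Crossing each possibility with the father BO and summing P(type O): 1/4·0 + 1/2·1/4 + 1/4·1/2 = 1/4.

1/4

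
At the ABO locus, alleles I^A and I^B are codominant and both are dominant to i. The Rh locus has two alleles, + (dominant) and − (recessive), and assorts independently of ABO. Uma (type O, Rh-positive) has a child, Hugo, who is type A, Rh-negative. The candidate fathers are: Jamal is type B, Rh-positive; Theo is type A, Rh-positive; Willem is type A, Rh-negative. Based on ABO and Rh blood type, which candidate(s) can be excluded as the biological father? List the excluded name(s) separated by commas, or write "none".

A candidate is excluded only if no genotype consistent with his phenotype could produce a type A, Rh-negative child with a type O, Rh-positive mother.
Jamal (type B, Rh+): no genotype consistent with that phenotype can produce a type-A Rh- child with a type-O mother.

Jamal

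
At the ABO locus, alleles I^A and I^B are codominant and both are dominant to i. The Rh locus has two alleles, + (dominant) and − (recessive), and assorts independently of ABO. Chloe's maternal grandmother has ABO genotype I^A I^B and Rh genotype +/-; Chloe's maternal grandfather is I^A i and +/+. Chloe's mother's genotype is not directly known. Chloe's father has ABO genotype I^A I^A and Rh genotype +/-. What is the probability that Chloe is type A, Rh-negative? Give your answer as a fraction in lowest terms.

Chloe's mother's ABO genotype from I^A I^B × I^A i: 1/4 I^A I^A, 1/4 I^A I^B, 1/4 I^A i, 1/4 I^B i.
Crossing each possibility with the father I^A I^A and summing P(type A): 1/4·1 + 1/4·1/2 + 1/4·1 + 1/4·1/2 = 3/4.
Similarly for Rh via the mother's Rh distribution: P(Rh-) = 1/8.
Independent loci: 3/4 × 1/8 = 3/32.

3/32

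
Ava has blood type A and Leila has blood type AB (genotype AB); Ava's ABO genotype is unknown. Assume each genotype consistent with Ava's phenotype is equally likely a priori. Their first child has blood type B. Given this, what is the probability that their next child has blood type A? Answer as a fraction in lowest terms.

1/2

Possible genotypes: Ava ∈ {AA, AO}; Leila ∈ {AB}.
Weight each parental genotype pair by prior × P(type-B child):
  AO × AB: posterior weight 1; P(next child type A) = 1/2.
Weighted sum = 1/2.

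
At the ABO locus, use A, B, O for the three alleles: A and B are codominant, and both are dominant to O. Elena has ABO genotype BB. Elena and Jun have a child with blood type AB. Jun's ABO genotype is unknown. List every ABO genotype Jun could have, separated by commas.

For each candidate genotype of Jun, check whether crossing it with BB can produce every observed child phenotype.
  AA → possible child types {AB} ✓
  AB → possible child types {B, AB} ✓
  AO → possible child types {B, AB} ✓
  BB → possible child types {B} ✗
  BO → possible child types {B} ✗
  OO → possible child types {B} ✗

AA, AB, AO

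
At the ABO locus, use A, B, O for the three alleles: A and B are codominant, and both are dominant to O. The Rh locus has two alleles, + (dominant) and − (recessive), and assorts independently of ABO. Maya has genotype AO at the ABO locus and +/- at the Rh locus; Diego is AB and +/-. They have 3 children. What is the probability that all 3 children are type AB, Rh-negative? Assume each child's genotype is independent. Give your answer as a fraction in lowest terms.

ABO cross AO × AB → 1/2 A, 1/4 B, 1/4 AB.
Rh cross +/- × +/- → 3/4 Rh+, 1/4 Rh-; so P(type AB, Rh-negative) = 1/4 × 1/4 = 1/16 per child.
All 3 independent: (1/16)^3 = 1/4096.

1/4096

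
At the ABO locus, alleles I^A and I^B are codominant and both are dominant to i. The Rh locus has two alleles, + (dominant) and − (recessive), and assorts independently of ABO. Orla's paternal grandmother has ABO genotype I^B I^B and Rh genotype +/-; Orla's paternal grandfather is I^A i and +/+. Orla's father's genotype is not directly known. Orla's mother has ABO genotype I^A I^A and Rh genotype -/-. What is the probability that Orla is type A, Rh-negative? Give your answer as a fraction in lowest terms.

1/8

Orla's father's ABO genotype from I^B I^B × I^A i: 1/2 I^A I^B, 1/2 I^B i.
Crossing each possibility with the mother I^A I^A and summing P(type A): 1/2·1/2 + 1/2·1/2 = 1/2.
Similarly for Rh via the father's Rh distribution: P(Rh-) = 1/4.
Independent loci: 1/2 × 1/4 = 1/8.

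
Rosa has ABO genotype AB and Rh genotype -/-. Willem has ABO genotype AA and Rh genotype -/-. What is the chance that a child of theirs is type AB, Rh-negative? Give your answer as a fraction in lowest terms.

ABO cross AB × AA → offspring phenotypes: 1/2 A, 1/2 AB.
Rh cross -/- × -/- → 1 Rh-.
Independent loci: P(type AB, Rh-negative) = 1/2 × 1 = 1/2.

1/2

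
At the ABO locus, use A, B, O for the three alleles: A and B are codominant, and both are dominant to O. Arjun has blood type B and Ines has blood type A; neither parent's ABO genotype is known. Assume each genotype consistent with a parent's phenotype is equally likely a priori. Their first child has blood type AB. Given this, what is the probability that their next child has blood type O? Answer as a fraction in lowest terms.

1/36

Possible genotypes: Arjun ∈ {BB, BO}; Ines ∈ {AA, AO}.
Weight each parental genotype pair by prior × P(type-AB child):
  BB × AA: posterior weight 4/9; P(next child type O) = 0.
  BB × AO: posterior weight 2/9; P(next child type O) = 0.
  BO × AA: posterior weight 2/9; P(next child type O) = 0.
  BO × AO: posterior weight 1/9; P(next child type O) = 1/4.
Weighted sum = 1/36.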